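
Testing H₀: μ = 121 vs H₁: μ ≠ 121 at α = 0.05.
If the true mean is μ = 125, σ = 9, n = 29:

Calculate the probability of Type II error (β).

SE = σ/√n = 9/√29 = 1.6713
Critical values: μ₀ ± z_0.025×SE = 121 ± 1.960×1.6713
Acceptance region: (117.7243, 124.2757)
Under H₁ (μ = 125): z_high = (124.2757 - 125)/1.6713 = -0.4334, z_low = (117.7243 - 125)/1.6713 = -4.3533
β = P(not reject | H₁) = Φ(-0.4334) - Φ(-4.3533) ≈ 0.3324

Answer: β ≈ 0.3324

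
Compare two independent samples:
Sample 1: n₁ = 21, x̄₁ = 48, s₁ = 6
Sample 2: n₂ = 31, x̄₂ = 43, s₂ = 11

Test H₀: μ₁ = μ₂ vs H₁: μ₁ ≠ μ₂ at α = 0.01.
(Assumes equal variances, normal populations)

Pooled variance: s²_p = [20×6² + 30×11²]/(50) = 87.0000
s_p = 9.3274
SE = s_p×√(1/n₁ + 1/n₂) = 9.3274×√(1/21 + 1/31) = 2.6362
t = (x̄₁ - x̄₂)/SE = (48 - 43)/2.6362 = 1.8967
df = 50, t-critical = ±2.678
Decision: fail to reject H₀

Answer: t = 1.8967, fail to reject H₀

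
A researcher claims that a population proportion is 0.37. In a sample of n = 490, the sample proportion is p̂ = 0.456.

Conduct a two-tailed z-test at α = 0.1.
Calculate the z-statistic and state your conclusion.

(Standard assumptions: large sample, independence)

H₀: p = 0.37, H₁: p ≠ 0.37
Standard error: SE = √(p₀(1-p₀)/n) = √(0.37×0.63/490) = 0.021811
z-statistic: z = (p̂ - p₀)/SE = (0.456 - 0.37)/0.021811 = 3.9430
Critical value: z_0.05 = ±1.645
p-value = 0.0001
Decision: reject H₀ at α = 0.1

Answer: z = 3.9430, reject H₀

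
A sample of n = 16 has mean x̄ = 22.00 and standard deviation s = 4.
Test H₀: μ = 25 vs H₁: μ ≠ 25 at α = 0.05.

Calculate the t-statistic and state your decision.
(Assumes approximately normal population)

Answer: t = -3.0000, reject H₀

Derivation:
df = n - 1 = 15
SE = s/√n = 4/√16 = 1.0000
t = (x̄ - μ₀)/SE = (22.00 - 25)/1.0000 = -3.0000
Critical value: t_{0.025,15} = ±2.131
p-value ≈ 0.0090
Decision: reject H₀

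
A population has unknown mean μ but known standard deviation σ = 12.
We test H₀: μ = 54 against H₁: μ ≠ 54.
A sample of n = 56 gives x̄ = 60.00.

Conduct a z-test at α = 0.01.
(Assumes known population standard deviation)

Standard error: SE = σ/√n = 12/√56 = 1.6036
z-statistic: z = (x̄ - μ₀)/SE = (60.00 - 54)/1.6036 = 3.7416
Critical value: ±2.576
p-value = 0.0002
Decision: reject H₀

Answer: z = 3.7416, reject H₀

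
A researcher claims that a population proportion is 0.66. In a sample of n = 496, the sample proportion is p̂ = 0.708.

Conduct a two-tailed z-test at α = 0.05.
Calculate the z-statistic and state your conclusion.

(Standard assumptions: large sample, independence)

Answer: z = 2.2567, reject H₀

Derivation:
H₀: p = 0.66, H₁: p ≠ 0.66
Standard error: SE = √(p₀(1-p₀)/n) = √(0.66×0.34/496) = 0.021270
z-statistic: z = (p̂ - p₀)/SE = (0.708 - 0.66)/0.021270 = 2.2567
Critical value: z_0.025 = ±1.960
p-value = 0.0240
Decision: reject H₀ at α = 0.05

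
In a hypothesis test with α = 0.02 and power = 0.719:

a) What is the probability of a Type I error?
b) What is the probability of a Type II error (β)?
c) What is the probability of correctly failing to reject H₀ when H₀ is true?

a) Type I error probability = α = 0.02
b) Power = P(reject H₀ | H₁ true) = 1 - β = 0.719, so Type II error probability = β = 1 - Power = 0.281
c) P(fail to reject H₀ | H₀ true) = 1 - α = 0.98

Answer: a) 0.02, b) 0.281, c) 0.98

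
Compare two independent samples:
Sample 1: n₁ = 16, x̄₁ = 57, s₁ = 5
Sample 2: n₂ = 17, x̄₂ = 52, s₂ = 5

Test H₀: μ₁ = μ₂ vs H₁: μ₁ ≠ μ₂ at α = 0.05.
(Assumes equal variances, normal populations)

Pooled variance: s²_p = [15×5² + 16×5²]/(31) = 25.0000
s_p = 5.0000
SE = s_p×√(1/n₁ + 1/n₂) = 5.0000×√(1/16 + 1/17) = 1.7416
t = (x̄₁ - x̄₂)/SE = (57 - 52)/1.7416 = 2.8709
df = 31, t-critical = ±2.040
Decision: reject H₀

Answer: t = 2.8709, reject H₀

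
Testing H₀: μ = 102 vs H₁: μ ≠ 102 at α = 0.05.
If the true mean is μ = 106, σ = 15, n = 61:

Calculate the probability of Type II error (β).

Answer: β ≈ 0.4511

Derivation:
SE = σ/√n = 15/√61 = 1.9206
Critical values: μ₀ ± z_0.025×SE = 102 ± 1.960×1.9206
Acceptance region: (98.2356, 105.7644)
Under H₁ (μ = 106): z_high = (105.7644 - 106)/1.9206 = -0.1227, z_low = (98.2356 - 106)/1.9206 = -4.0427
β = P(not reject | H₁) = Φ(-0.1227) - Φ(-4.0427) ≈ 0.4511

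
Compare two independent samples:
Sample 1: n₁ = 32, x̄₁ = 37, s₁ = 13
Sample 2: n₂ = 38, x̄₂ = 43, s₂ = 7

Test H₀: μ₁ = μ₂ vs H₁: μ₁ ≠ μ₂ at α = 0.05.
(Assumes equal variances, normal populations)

Answer: t = -2.4557, reject H₀

Derivation:
Pooled variance: s²_p = [31×13² + 37×7²]/(68) = 103.7059
s_p = 10.1836
SE = s_p×√(1/n₁ + 1/n₂) = 10.1836×√(1/32 + 1/38) = 2.4433
t = (x̄₁ - x̄₂)/SE = (37 - 43)/2.4433 = -2.4557
df = 68, t-critical = ±1.995
Decision: reject H₀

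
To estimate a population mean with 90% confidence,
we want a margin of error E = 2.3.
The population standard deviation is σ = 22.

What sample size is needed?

Answer: n = 248

Derivation:
z_0.05 = 1.645
n = (z×σ/E)² = (1.645×22/2.3)²
n = 247.5834
Round up: n = 248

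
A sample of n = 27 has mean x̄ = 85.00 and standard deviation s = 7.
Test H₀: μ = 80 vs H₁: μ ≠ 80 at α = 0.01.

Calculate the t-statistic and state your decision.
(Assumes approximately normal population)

Answer: t = 3.7114, reject H₀

Derivation:
df = n - 1 = 26
SE = s/√n = 7/√27 = 1.3472
t = (x̄ - μ₀)/SE = (85.00 - 80)/1.3472 = 3.7114
Critical value: t_{0.005,26} = ±2.779
p-value ≈ 0.0010
Decision: reject H₀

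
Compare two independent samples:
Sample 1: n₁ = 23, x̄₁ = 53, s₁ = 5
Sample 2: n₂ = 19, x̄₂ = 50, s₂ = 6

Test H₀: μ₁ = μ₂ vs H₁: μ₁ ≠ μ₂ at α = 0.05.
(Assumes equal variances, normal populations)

Answer: t = 1.7682, fail to reject H₀

Derivation:
Pooled variance: s²_p = [22×5² + 18×6²]/(40) = 29.9500
s_p = 5.4727
SE = s_p×√(1/n₁ + 1/n₂) = 5.4727×√(1/23 + 1/19) = 1.6966
t = (x̄₁ - x̄₂)/SE = (53 - 50)/1.6966 = 1.7682
df = 40, t-critical = ±2.021
Decision: fail to reject H₀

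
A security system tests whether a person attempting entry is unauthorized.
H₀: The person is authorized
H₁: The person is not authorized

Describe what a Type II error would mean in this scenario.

A Type I error (probability α) occurs when we reject a true H₀.
A Type II error (probability β) occurs when we fail to reject a false H₀.

Answer: Granting entry to an unauthorized person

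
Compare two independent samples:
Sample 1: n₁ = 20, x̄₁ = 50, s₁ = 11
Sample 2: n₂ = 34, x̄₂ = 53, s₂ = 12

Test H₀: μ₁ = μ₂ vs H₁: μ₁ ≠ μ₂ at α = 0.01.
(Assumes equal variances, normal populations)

Answer: t = -0.9142, fail to reject H₀

Derivation:
Pooled variance: s²_p = [19×11² + 33×12²]/(52) = 135.5962
s_p = 11.6446
SE = s_p×√(1/n₁ + 1/n₂) = 11.6446×√(1/20 + 1/34) = 3.2815
t = (x̄₁ - x̄₂)/SE = (50 - 53)/3.2815 = -0.9142
df = 52, t-critical = ±2.674
Decision: fail to reject H₀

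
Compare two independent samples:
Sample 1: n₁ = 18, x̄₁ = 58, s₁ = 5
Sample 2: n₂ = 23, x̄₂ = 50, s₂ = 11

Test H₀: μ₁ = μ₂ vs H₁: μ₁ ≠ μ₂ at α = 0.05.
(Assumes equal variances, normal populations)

Answer: t = 2.8573, reject H₀

Derivation:
Pooled variance: s²_p = [17×5² + 22×11²]/(39) = 79.1538
s_p = 8.8968
SE = s_p×√(1/n₁ + 1/n₂) = 8.8968×√(1/18 + 1/23) = 2.7998
t = (x̄₁ - x̄₂)/SE = (58 - 50)/2.7998 = 2.8573
df = 39, t-critical = ±2.023
Decision: reject H₀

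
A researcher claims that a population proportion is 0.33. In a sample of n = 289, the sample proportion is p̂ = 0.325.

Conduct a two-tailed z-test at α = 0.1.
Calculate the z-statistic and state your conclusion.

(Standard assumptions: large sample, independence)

H₀: p = 0.33, H₁: p ≠ 0.33
Standard error: SE = √(p₀(1-p₀)/n) = √(0.33×0.67/289) = 0.027660
z-statistic: z = (p̂ - p₀)/SE = (0.325 - 0.33)/0.027660 = -0.1808
Critical value: z_0.05 = ±1.645
p-value = 0.8565
Decision: fail to reject H₀ at α = 0.1

Answer: z = -0.1808, fail to reject H₀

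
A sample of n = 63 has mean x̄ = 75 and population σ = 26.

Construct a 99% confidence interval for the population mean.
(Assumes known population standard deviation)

Confidence level: 99%, α = 0.01
z_0.005 = 2.576
SE = σ/√n = 26/√63 = 3.2757
Margin of error = 2.576 × 3.2757 = 8.4382
CI: x̄ ± margin = 75 ± 8.4382
CI: (66.5618, 83.4382)

Answer: (66.5618, 83.4382)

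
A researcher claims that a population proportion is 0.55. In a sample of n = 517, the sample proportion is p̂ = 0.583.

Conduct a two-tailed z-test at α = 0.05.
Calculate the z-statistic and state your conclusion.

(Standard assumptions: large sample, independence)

H₀: p = 0.55, H₁: p ≠ 0.55
Standard error: SE = √(p₀(1-p₀)/n) = √(0.55×0.45/517) = 0.021880
z-statistic: z = (p̂ - p₀)/SE = (0.583 - 0.55)/0.021880 = 1.5082
Critical value: z_0.025 = ±1.960
p-value = 0.1315
Decision: fail to reject H₀ at α = 0.05

Answer: z = 1.5082, fail to reject H₀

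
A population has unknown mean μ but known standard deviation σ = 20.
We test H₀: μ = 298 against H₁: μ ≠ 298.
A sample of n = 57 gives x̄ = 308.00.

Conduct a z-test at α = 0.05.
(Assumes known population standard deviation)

Standard error: SE = σ/√n = 20/√57 = 2.6491
z-statistic: z = (x̄ - μ₀)/SE = (308.00 - 298)/2.6491 = 3.7749
Critical value: ±1.960
p-value = 0.0002
Decision: reject H₀

Answer: z = 3.7749, reject H₀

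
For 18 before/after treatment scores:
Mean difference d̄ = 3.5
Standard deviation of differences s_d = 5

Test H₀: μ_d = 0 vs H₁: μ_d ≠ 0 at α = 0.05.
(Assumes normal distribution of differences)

Answer: t = 2.9699, reject H₀

Derivation:
df = n - 1 = 17
SE = s_d/√n = 5/√18 = 1.1785
t = d̄/SE = 3.5/1.1785 = 2.9699
Critical value: t_{0.025,17} = ±2.110
p-value ≈ 0.0086
Decision: reject H₀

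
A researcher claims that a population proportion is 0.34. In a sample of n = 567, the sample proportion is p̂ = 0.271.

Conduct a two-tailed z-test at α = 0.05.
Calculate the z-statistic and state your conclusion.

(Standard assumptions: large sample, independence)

Answer: z = -3.4684, reject H₀

Derivation:
H₀: p = 0.34, H₁: p ≠ 0.34
Standard error: SE = √(p₀(1-p₀)/n) = √(0.34×0.66/567) = 0.019894
z-statistic: z = (p̂ - p₀)/SE = (0.271 - 0.34)/0.019894 = -3.4684
Critical value: z_0.025 = ±1.960
p-value = 0.0005
Decision: reject H₀ at α = 0.05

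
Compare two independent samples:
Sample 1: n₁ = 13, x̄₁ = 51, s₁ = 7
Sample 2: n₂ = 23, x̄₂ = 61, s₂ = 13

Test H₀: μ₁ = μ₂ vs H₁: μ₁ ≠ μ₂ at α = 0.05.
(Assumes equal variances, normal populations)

Answer: t = -2.5609, reject H₀

Derivation:
Pooled variance: s²_p = [12×7² + 22×13²]/(34) = 126.6471
s_p = 11.2538
SE = s_p×√(1/n₁ + 1/n₂) = 11.2538×√(1/13 + 1/23) = 3.9049
t = (x̄₁ - x̄₂)/SE = (51 - 61)/3.9049 = -2.5609
df = 34, t-critical = ±2.032
Decision: reject H₀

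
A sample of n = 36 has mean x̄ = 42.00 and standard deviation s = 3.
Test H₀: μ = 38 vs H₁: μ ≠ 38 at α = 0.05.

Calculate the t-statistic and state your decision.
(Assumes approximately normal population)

df = n - 1 = 35
SE = s/√n = 3/√36 = 0.5000
t = (x̄ - μ₀)/SE = (42.00 - 38)/0.5000 = 8.0000
Critical value: t_{0.025,35} = ±2.030
p-value < 0.0001
Decision: reject H₀

Answer: t = 8.0000, reject H₀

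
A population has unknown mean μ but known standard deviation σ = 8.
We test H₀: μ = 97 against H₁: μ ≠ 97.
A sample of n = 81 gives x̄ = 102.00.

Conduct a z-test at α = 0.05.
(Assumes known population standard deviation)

Standard error: SE = σ/√n = 8/√81 = 0.8889
z-statistic: z = (x̄ - μ₀)/SE = (102.00 - 97)/0.8889 = 5.6249
Critical value: ±1.960
p-value < 0.0001
Decision: reject H₀

Answer: z = 5.6249, reject H₀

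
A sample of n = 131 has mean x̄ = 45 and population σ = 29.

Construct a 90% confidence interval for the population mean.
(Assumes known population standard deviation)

Confidence level: 90%, α = 0.1
z_0.05 = 1.645
SE = σ/√n = 29/√131 = 2.5337
Margin of error = 1.645 × 2.5337 = 4.1679
CI: x̄ ± margin = 45 ± 4.1679
CI: (40.8321, 49.1679)

Answer: (40.8321, 49.1679)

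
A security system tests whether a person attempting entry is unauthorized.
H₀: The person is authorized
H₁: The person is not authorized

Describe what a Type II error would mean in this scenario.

Answer: Granting entry to an unauthorized person

Derivation:
A Type I error (probability α) occurs when we reject a true H₀.
A Type II error (probability β) occurs when we fail to reject a false H₀.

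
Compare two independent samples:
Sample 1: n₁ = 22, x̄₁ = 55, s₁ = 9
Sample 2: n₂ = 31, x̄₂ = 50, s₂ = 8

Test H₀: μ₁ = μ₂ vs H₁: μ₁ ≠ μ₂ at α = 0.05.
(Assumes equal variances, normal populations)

Pooled variance: s²_p = [21×9² + 30×8²]/(51) = 71.0000
s_p = 8.4261
SE = s_p×√(1/n₁ + 1/n₂) = 8.4261×√(1/22 + 1/31) = 2.3489
t = (x̄₁ - x̄₂)/SE = (55 - 50)/2.3489 = 2.1287
df = 51, t-critical = ±2.008
Decision: reject H₀

Answer: t = 2.1287, reject H₀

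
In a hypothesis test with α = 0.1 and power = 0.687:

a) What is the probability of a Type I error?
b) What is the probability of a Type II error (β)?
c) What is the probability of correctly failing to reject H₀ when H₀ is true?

Answer: a) 0.1, b) 0.313, c) 0.9

Derivation:
a) Type I error probability = α = 0.1
b) Power = P(reject H₀ | H₁ true) = 1 - β = 0.687, so Type II error probability = β = 1 - Power = 0.313
c) P(fail to reject H₀ | H₀ true) = 1 - α = 0.9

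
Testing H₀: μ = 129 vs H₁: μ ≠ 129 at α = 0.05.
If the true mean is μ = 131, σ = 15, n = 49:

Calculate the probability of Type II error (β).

SE = σ/√n = 15/√49 = 2.1429
Critical values: μ₀ ± z_0.025×SE = 129 ± 1.960×2.1429
Acceptance region: (124.7999, 133.2001)
Under H₁ (μ = 131): z_high = (133.2001 - 131)/2.1429 = 1.0267, z_low = (124.7999 - 131)/2.1429 = -2.8933
β = P(not reject | H₁) = Φ(1.0267) - Φ(-2.8933) ≈ 0.8458

Answer: β ≈ 0.8458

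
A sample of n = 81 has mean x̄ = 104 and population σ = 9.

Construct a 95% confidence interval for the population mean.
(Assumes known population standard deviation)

Answer: (102.0400, 105.9600)

Derivation:
Confidence level: 95%, α = 0.05
z_0.025 = 1.960
SE = σ/√n = 9/√81 = 1.0000
Margin of error = 1.960 × 1.0000 = 1.9600
CI: x̄ ± margin = 104 ± 1.9600
CI: (102.0400, 105.9600)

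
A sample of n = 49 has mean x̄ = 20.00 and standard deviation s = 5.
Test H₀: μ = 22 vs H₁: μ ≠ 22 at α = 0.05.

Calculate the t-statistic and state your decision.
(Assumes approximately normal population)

df = n - 1 = 48
SE = s/√n = 5/√49 = 0.7143
t = (x̄ - μ₀)/SE = (20.00 - 22)/0.7143 = -2.7999
Critical value: t_{0.025,48} = ±2.011
p-value ≈ 0.0073
Decision: reject H₀

Answer: t = -2.7999, reject H₀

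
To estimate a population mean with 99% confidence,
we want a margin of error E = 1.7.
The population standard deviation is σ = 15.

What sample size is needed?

Answer: n = 517

Derivation:
z_0.005 = 2.576
n = (z×σ/E)² = (2.576×15/1.7)²
n = 516.6262
Round up: n = 517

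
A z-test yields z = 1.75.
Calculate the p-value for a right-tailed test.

Answer: p-value ≈ 0.0401

Derivation:
For z = 1.75:
p = P(Z > 1.75) = 1 - Φ(1.75) = 0.0401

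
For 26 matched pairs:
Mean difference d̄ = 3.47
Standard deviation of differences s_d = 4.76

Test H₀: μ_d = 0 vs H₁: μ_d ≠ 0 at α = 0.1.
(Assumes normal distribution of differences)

Answer: t = 3.7172, reject H₀

Derivation:
df = n - 1 = 25
SE = s_d/√n = 4.76/√26 = 0.9335
t = d̄/SE = 3.47/0.9335 = 3.7172
Critical value: t_{0.05,25} = ±1.708
p-value ≈ 0.0010
Decision: reject H₀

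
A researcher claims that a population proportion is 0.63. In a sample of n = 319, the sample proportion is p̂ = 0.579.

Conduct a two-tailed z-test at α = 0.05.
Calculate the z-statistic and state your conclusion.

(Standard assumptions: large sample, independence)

H₀: p = 0.63, H₁: p ≠ 0.63
Standard error: SE = √(p₀(1-p₀)/n) = √(0.63×0.37/319) = 0.027032
z-statistic: z = (p̂ - p₀)/SE = (0.579 - 0.63)/0.027032 = -1.8867
Critical value: z_0.025 = ±1.960
p-value = 0.0592
Decision: fail to reject H₀ at α = 0.05

Answer: z = -1.8867, fail to reject H₀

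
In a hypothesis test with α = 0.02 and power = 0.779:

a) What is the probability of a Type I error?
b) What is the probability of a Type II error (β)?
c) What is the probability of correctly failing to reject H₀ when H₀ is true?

Answer: a) 0.02, b) 0.221, c) 0.98

Derivation:
a) Type I error probability = α = 0.02
b) Power = P(reject H₀ | H₁ true) = 1 - β = 0.779, so Type II error probability = β = 1 - Power = 0.221
c) P(fail to reject H₀ | H₀ true) = 1 - α = 0.98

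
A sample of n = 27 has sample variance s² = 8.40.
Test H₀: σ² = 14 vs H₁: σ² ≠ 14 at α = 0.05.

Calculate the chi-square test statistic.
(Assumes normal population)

df = n - 1 = 26
χ² = (n-1)s²/σ₀² = 26×8.40/14 = 15.6000
Critical values: χ²_{0.975,26} = 13.844, χ²_{0.025,26} = 41.923
Rejection region: χ² < 13.844 or χ² > 41.923
Decision: fail to reject H₀

Answer: χ² = 15.6000, fail to reject H₀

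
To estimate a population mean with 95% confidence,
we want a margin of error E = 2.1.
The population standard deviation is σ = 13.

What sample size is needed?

z_0.025 = 1.960
n = (z×σ/E)² = (1.960×13/2.1)²
n = 147.2178
Round up: n = 148

Answer: n = 148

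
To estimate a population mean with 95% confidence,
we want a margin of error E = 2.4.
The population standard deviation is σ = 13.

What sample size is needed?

z_0.025 = 1.960
n = (z×σ/E)² = (1.960×13/2.4)²
n = 112.7136
Round up: n = 113

Answer: n = 113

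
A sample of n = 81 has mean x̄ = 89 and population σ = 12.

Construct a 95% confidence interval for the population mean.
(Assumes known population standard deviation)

Answer: (86.3867, 91.6133)

Derivation:
Confidence level: 95%, α = 0.05
z_0.025 = 1.960
SE = σ/√n = 12/√81 = 1.3333
Margin of error = 1.960 × 1.3333 = 2.6133
CI: x̄ ± margin = 89 ± 2.6133
CI: (86.3867, 91.6133)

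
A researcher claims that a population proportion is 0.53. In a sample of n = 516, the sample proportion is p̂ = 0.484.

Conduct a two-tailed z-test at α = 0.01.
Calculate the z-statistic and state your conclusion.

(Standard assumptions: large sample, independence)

H₀: p = 0.53, H₁: p ≠ 0.53
Standard error: SE = √(p₀(1-p₀)/n) = √(0.53×0.47/516) = 0.021972
z-statistic: z = (p̂ - p₀)/SE = (0.484 - 0.53)/0.021972 = -2.0936
Critical value: z_0.005 = ±2.576
p-value = 0.0363
Decision: fail to reject H₀ at α = 0.01

Answer: z = -2.0936, fail to reject H₀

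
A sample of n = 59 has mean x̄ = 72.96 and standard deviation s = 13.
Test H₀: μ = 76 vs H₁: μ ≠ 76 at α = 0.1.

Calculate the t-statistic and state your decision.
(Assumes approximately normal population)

df = n - 1 = 58
SE = s/√n = 13/√59 = 1.6925
t = (x̄ - μ₀)/SE = (72.96 - 76)/1.6925 = -1.7962
Critical value: t_{0.05,58} = ±1.672
p-value ≈ 0.0777
Decision: reject H₀

Answer: t = -1.7962, reject H₀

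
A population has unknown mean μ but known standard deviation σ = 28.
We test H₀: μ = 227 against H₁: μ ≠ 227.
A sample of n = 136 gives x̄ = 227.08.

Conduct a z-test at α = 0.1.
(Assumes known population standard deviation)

Answer: z = 0.0333, fail to reject H₀

Derivation:
Standard error: SE = σ/√n = 28/√136 = 2.4010
z-statistic: z = (x̄ - μ₀)/SE = (227.08 - 227)/2.4010 = 0.0333
Critical value: ±1.645
p-value = 0.9734
Decision: fail to reject H₀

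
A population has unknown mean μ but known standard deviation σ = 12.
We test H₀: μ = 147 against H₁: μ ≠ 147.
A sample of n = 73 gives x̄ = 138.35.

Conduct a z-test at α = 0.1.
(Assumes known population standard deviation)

Standard error: SE = σ/√n = 12/√73 = 1.4045
z-statistic: z = (x̄ - μ₀)/SE = (138.35 - 147)/1.4045 = -6.1588
Critical value: ±1.645
p-value < 0.0001
Decision: reject H₀

Answer: z = -6.1588, reject H₀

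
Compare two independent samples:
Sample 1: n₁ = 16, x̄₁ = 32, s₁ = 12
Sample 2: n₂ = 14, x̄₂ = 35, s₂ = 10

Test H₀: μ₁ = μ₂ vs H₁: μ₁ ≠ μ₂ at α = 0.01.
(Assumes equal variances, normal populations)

Pooled variance: s²_p = [15×12² + 13×10²]/(28) = 123.5714
s_p = 11.1163
SE = s_p×√(1/n₁ + 1/n₂) = 11.1163×√(1/16 + 1/14) = 4.0681
t = (x̄₁ - x̄₂)/SE = (32 - 35)/4.0681 = -0.7374
df = 28, t-critical = ±2.763
Decision: fail to reject H₀

Answer: t = -0.7374, fail to reject H₀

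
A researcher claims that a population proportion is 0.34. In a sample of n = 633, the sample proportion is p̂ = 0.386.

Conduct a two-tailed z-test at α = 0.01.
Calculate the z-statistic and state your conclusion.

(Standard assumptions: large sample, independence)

Answer: z = 2.4432, fail to reject H₀

Derivation:
H₀: p = 0.34, H₁: p ≠ 0.34
Standard error: SE = √(p₀(1-p₀)/n) = √(0.34×0.66/633) = 0.018828
z-statistic: z = (p̂ - p₀)/SE = (0.386 - 0.34)/0.018828 = 2.4432
Critical value: z_0.005 = ±2.576
p-value = 0.0146
Decision: fail to reject H₀ at α = 0.01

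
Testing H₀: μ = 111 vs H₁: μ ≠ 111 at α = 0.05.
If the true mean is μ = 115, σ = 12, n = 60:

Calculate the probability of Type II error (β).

SE = σ/√n = 12/√60 = 1.5492
Critical values: μ₀ ± z_0.025×SE = 111 ± 1.960×1.5492
Acceptance region: (107.9636, 114.0364)
Under H₁ (μ = 115): z_high = (114.0364 - 115)/1.5492 = -0.6220, z_low = (107.9636 - 115)/1.5492 = -4.5420
β = P(not reject | H₁) = Φ(-0.6220) - Φ(-4.5420) ≈ 0.2670

Answer: β ≈ 0.2670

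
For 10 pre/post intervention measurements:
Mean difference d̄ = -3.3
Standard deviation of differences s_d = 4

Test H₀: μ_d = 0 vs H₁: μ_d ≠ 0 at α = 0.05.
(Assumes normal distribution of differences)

df = n - 1 = 9
SE = s_d/√n = 4/√10 = 1.2649
t = d̄/SE = -3.3/1.2649 = -2.6089
Critical value: t_{0.025,9} = ±2.262
p-value ≈ 0.0283
Decision: reject H₀

Answer: t = -2.6089, reject H₀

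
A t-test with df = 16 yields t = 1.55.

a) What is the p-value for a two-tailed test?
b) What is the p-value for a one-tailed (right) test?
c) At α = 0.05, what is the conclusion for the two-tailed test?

Answer: a) 0.1407, b) 0.0703, c) fail to reject H₀

Derivation:
Using t-distribution with df = 16:
a) Two-tailed: p = 2×P(T > 1.55) = 0.1407
b) One-tailed: p = P(T > 1.55) = 0.0703
c) 0.1407 ≥ 0.05, fail to reject H₀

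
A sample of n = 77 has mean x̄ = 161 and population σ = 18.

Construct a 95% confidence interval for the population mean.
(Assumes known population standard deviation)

Answer: (156.9795, 165.0205)

Derivation:
Confidence level: 95%, α = 0.05
z_0.025 = 1.960
SE = σ/√n = 18/√77 = 2.0513
Margin of error = 1.960 × 2.0513 = 4.0205
CI: x̄ ± margin = 161 ± 4.0205
CI: (156.9795, 165.0205)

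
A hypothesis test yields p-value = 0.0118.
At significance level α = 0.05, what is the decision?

Answer: reject H₀

Derivation:
Compare p-value to α:
0.0118 < 0.05
Decision: reject H₀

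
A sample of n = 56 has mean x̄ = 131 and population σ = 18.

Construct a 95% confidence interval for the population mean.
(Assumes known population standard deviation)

Answer: (126.2854, 135.7146)

Derivation:
Confidence level: 95%, α = 0.05
z_0.025 = 1.960
SE = σ/√n = 18/√56 = 2.4054
Margin of error = 1.960 × 2.4054 = 4.7146
CI: x̄ ± margin = 131 ± 4.7146
CI: (126.2854, 135.7146)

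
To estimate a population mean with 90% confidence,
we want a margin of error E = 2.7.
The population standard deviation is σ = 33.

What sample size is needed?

z_0.05 = 1.645
n = (z×σ/E)² = (1.645×33/2.7)²
n = 404.2334
Round up: n = 405

Answer: n = 405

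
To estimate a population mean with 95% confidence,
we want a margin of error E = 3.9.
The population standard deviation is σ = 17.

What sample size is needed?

Answer: n = 73

Derivation:
z_0.025 = 1.960
n = (z×σ/E)² = (1.960×17/3.9)²
n = 72.9929
Round up: n = 73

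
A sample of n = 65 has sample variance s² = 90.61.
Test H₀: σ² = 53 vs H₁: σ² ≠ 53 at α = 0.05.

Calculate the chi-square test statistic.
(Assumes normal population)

df = n - 1 = 64
χ² = (n-1)s²/σ₀² = 64×90.61/53 = 109.4158
Critical values: χ²_{0.975,64} = 43.776, χ²_{0.025,64} = 88.004
Rejection region: χ² < 43.776 or χ² > 88.004
Decision: reject H₀

Answer: χ² = 109.4158, reject H₀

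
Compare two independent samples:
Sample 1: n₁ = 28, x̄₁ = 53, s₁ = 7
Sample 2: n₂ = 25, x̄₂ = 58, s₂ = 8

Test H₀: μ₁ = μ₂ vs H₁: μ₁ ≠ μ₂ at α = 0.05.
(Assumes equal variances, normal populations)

Pooled variance: s²_p = [27×7² + 24×8²]/(51) = 56.0588
s_p = 7.4872
SE = s_p×√(1/n₁ + 1/n₂) = 7.4872×√(1/28 + 1/25) = 2.0602
t = (x̄₁ - x̄₂)/SE = (53 - 58)/2.0602 = -2.4269
df = 51, t-critical = ±2.008
Decision: reject H₀

Answer: t = -2.4269, reject H₀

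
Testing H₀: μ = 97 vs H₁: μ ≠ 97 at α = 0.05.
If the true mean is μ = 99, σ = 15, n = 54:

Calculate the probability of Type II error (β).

SE = σ/√n = 15/√54 = 2.0412
Critical values: μ₀ ± z_0.025×SE = 97 ± 1.960×2.0412
Acceptance region: (92.9992, 101.0008)
Under H₁ (μ = 99): z_high = (101.0008 - 99)/2.0412 = 0.9802, z_low = (92.9992 - 99)/2.0412 = -2.9398
β = P(not reject | H₁) = Φ(0.9802) - Φ(-2.9398) ≈ 0.8349

Answer: β ≈ 0.8349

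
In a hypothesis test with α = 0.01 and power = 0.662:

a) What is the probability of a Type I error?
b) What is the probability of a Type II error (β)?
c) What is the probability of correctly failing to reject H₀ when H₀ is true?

Answer: a) 0.01, b) 0.338, c) 0.99

Derivation:
a) Type I error probability = α = 0.01
b) Power = P(reject H₀ | H₁ true) = 1 - β = 0.662, so Type II error probability = β = 1 - Power = 0.338
c) P(fail to reject H₀ | H₀ true) = 1 - α = 0.99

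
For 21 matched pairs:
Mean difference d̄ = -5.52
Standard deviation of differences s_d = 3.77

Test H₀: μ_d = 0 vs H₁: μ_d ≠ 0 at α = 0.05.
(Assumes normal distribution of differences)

Answer: t = -6.7096, reject H₀

Derivation:
df = n - 1 = 20
SE = s_d/√n = 3.77/√21 = 0.8227
t = d̄/SE = -5.52/0.8227 = -6.7096
Critical value: t_{0.025,20} = ±2.086
p-value < 0.0001
Decision: reject H₀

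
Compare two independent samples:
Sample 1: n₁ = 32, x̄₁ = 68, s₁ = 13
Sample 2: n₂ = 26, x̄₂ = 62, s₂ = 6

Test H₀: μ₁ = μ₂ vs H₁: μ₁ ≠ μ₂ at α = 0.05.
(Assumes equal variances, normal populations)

Pooled variance: s²_p = [31×13² + 25×6²]/(56) = 109.6250
s_p = 10.4702
SE = s_p×√(1/n₁ + 1/n₂) = 10.4702×√(1/32 + 1/26) = 2.7644
t = (x̄₁ - x̄₂)/SE = (68 - 62)/2.7644 = 2.1705
df = 56, t-critical = ±2.003
Decision: reject H₀

Answer: t = 2.1705, reject H₀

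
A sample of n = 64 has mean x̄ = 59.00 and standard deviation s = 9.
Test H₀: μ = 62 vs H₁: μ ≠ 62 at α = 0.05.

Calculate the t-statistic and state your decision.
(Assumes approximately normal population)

df = n - 1 = 63
SE = s/√n = 9/√64 = 1.1250
t = (x̄ - μ₀)/SE = (59.00 - 62)/1.1250 = -2.6667
Critical value: t_{0.025,63} = ±1.998
p-value ≈ 0.0097
Decision: reject H₀

Answer: t = -2.6667, reject H₀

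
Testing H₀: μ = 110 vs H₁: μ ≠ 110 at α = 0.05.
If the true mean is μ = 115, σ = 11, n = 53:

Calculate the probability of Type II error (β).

SE = σ/√n = 11/√53 = 1.5110
Critical values: μ₀ ± z_0.025×SE = 110 ± 1.960×1.5110
Acceptance region: (107.0384, 112.9616)
Under H₁ (μ = 115): z_high = (112.9616 - 115)/1.5110 = -1.3490, z_low = (107.0384 - 115)/1.5110 = -5.2691
β = P(not reject | H₁) = Φ(-1.3490) - Φ(-5.2691) ≈ 0.0887

Answer: β ≈ 0.0887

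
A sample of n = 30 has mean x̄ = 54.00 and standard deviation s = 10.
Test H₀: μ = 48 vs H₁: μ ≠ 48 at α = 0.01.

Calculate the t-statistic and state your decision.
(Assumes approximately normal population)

Answer: t = 3.2864, reject H₀

Derivation:
df = n - 1 = 29
SE = s/√n = 10/√30 = 1.8257
t = (x̄ - μ₀)/SE = (54.00 - 48)/1.8257 = 3.2864
Critical value: t_{0.005,29} = ±2.756
p-value ≈ 0.0027
Decision: reject H₀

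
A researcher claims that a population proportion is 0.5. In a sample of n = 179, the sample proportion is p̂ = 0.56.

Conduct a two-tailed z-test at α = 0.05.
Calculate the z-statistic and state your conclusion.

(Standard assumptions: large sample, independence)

H₀: p = 0.5, H₁: p ≠ 0.5
Standard error: SE = √(p₀(1-p₀)/n) = √(0.5×0.5/179) = 0.037372
z-statistic: z = (p̂ - p₀)/SE = (0.56 - 0.5)/0.037372 = 1.6055
Critical value: z_0.025 = ±1.960
p-value = 0.1084
Decision: fail to reject H₀ at α = 0.05

Answer: z = 1.6055, fail to reject H₀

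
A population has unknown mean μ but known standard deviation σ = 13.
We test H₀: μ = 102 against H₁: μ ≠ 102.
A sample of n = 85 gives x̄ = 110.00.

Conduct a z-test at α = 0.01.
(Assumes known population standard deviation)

Answer: z = 5.6738, reject H₀

Derivation:
Standard error: SE = σ/√n = 13/√85 = 1.4100
z-statistic: z = (x̄ - μ₀)/SE = (110.00 - 102)/1.4100 = 5.6738
Critical value: ±2.576
p-value < 0.0001
Decision: reject H₀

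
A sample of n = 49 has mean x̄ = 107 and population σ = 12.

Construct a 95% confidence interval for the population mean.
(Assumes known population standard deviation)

Answer: (103.6400, 110.3600)

Derivation:
Confidence level: 95%, α = 0.05
z_0.025 = 1.960
SE = σ/√n = 12/√49 = 1.7143
Margin of error = 1.960 × 1.7143 = 3.3600
CI: x̄ ± margin = 107 ± 3.3600
CI: (103.6400, 110.3600)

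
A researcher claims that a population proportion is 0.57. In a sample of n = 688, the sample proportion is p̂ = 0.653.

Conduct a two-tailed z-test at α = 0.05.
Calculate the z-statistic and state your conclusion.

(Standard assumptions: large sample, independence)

H₀: p = 0.57, H₁: p ≠ 0.57
Standard error: SE = √(p₀(1-p₀)/n) = √(0.57×0.43/688) = 0.018875
z-statistic: z = (p̂ - p₀)/SE = (0.653 - 0.57)/0.018875 = 4.3974
Critical value: z_0.025 = ±1.960
p-value < 0.0001
Decision: reject H₀ at α = 0.05

Answer: z = 4.3974, reject H₀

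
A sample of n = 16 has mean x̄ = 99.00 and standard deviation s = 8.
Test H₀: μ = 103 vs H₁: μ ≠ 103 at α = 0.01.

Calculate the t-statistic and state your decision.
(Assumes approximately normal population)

df = n - 1 = 15
SE = s/√n = 8/√16 = 2.0000
t = (x̄ - μ₀)/SE = (99.00 - 103)/2.0000 = -2.0000
Critical value: t_{0.005,15} = ±2.947
p-value ≈ 0.0639
Decision: fail to reject H₀

Answer: t = -2.0000, fail to reject H₀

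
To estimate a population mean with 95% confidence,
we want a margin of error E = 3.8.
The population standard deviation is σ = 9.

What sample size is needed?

z_0.025 = 1.960
n = (z×σ/E)² = (1.960×9/3.8)²
n = 21.5491
Round up: n = 22

Answer: n = 22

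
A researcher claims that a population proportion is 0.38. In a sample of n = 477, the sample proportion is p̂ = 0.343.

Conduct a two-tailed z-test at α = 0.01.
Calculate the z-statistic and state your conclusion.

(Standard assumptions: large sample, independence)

Answer: z = -1.6649, fail to reject H₀

Derivation:
H₀: p = 0.38, H₁: p ≠ 0.38
Standard error: SE = √(p₀(1-p₀)/n) = √(0.38×0.62/477) = 0.022224
z-statistic: z = (p̂ - p₀)/SE = (0.343 - 0.38)/0.022224 = -1.6649
Critical value: z_0.005 = ±2.576
p-value = 0.0959
Decision: fail to reject H₀ at α = 0.01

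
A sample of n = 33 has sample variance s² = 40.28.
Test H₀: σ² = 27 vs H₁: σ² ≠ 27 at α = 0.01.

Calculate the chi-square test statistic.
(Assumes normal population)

Answer: χ² = 47.7393, fail to reject H₀

Derivation:
df = n - 1 = 32
χ² = (n-1)s²/σ₀² = 32×40.28/27 = 47.7393
Critical values: χ²_{0.995,32} = 15.134, χ²_{0.005,32} = 56.328
Rejection region: χ² < 15.134 or χ² > 56.328
Decision: fail to reject H₀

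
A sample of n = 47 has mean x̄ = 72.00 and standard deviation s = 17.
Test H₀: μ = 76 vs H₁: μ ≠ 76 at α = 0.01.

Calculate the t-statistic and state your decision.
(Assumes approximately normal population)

df = n - 1 = 46
SE = s/√n = 17/√47 = 2.4797
t = (x̄ - μ₀)/SE = (72.00 - 76)/2.4797 = -1.6131
Critical value: t_{0.005,46} = ±2.687
p-value ≈ 0.1136
Decision: fail to reject H₀

Answer: t = -1.6131, fail to reject H₀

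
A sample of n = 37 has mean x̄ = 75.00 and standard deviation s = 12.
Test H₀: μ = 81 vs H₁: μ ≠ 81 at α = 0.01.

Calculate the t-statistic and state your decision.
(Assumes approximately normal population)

df = n - 1 = 36
SE = s/√n = 12/√37 = 1.9728
t = (x̄ - μ₀)/SE = (75.00 - 81)/1.9728 = -3.0414
Critical value: t_{0.005,36} = ±2.719
p-value ≈ 0.0044
Decision: reject H₀

Answer: t = -3.0414, reject H₀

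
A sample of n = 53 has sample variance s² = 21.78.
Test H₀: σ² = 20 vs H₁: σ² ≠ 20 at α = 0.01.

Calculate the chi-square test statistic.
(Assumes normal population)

df = n - 1 = 52
χ² = (n-1)s²/σ₀² = 52×21.78/20 = 56.6280
Critical values: χ²_{0.995,52} = 29.481, χ²_{0.005,52} = 82.001
Rejection region: χ² < 29.481 or χ² > 82.001
Decision: fail to reject H₀

Answer: χ² = 56.6280, fail to reject H₀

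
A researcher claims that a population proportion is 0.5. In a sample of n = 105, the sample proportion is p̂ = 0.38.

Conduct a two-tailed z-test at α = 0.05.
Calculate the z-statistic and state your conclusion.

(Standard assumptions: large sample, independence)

H₀: p = 0.5, H₁: p ≠ 0.5
Standard error: SE = √(p₀(1-p₀)/n) = √(0.5×0.5/105) = 0.048795
z-statistic: z = (p̂ - p₀)/SE = (0.38 - 0.5)/0.048795 = -2.4593
Critical value: z_0.025 = ±1.960
p-value = 0.0139
Decision: reject H₀ at α = 0.05

Answer: z = -2.4593, reject H₀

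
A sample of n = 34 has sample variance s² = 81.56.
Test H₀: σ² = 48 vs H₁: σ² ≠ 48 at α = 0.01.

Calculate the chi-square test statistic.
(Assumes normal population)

df = n - 1 = 33
χ² = (n-1)s²/σ₀² = 33×81.56/48 = 56.0725
Critical values: χ²_{0.995,33} = 15.815, χ²_{0.005,33} = 57.648
Rejection region: χ² < 15.815 or χ² > 57.648
Decision: fail to reject H₀

Answer: χ² = 56.0725, fail to reject H₀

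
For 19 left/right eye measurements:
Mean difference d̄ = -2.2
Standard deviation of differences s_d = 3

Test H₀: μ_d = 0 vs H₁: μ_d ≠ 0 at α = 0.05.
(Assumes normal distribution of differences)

Answer: t = -3.1967, reject H₀

Derivation:
df = n - 1 = 18
SE = s_d/√n = 3/√19 = 0.6882
t = d̄/SE = -2.2/0.6882 = -3.1967
Critical value: t_{0.025,18} = ±2.101
p-value ≈ 0.0050
Decision: reject H₀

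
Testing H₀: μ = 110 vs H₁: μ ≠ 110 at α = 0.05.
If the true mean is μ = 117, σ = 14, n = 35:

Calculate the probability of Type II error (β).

SE = σ/√n = 14/√35 = 2.3664
Critical values: μ₀ ± z_0.025×SE = 110 ± 1.960×2.3664
Acceptance region: (105.3619, 114.6381)
Under H₁ (μ = 117): z_high = (114.6381 - 117)/2.3664 = -0.9981, z_low = (105.3619 - 117)/2.3664 = -4.9181
β = P(not reject | H₁) = Φ(-0.9981) - Φ(-4.9181) ≈ 0.1591

Answer: β ≈ 0.1591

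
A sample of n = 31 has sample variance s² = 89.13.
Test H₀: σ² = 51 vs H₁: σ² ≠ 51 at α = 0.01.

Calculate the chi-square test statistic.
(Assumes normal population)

df = n - 1 = 30
χ² = (n-1)s²/σ₀² = 30×89.13/51 = 52.4294
Critical values: χ²_{0.995,30} = 13.787, χ²_{0.005,30} = 53.672
Rejection region: χ² < 13.787 or χ² > 53.672
Decision: fail to reject H₀

Answer: χ² = 52.4294, fail to reject H₀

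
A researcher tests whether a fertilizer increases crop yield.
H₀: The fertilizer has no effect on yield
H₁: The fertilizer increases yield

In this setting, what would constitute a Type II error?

Type I error (α): Rejecting H₀ when H₀ is true
Type II error (β): Failing to reject H₀ when H₁ is true

Answer: Failing to recommend an effective fertilizer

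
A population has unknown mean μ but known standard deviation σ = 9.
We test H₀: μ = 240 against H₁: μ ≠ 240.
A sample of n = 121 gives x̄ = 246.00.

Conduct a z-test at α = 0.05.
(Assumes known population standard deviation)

Answer: z = 7.3332, reject H₀

Derivation:
Standard error: SE = σ/√n = 9/√121 = 0.8182
z-statistic: z = (x̄ - μ₀)/SE = (246.00 - 240)/0.8182 = 7.3332
Critical value: ±1.960
p-value < 0.0001
Decision: reject H₀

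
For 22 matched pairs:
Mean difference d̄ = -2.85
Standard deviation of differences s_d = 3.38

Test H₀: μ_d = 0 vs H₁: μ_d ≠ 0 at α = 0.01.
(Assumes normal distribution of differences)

Answer: t = -3.9550, reject H₀

Derivation:
df = n - 1 = 21
SE = s_d/√n = 3.38/√22 = 0.7206
t = d̄/SE = -2.85/0.7206 = -3.9550
Critical value: t_{0.005,21} = ±2.831
p-value ≈ 0.0007
Decision: reject H₀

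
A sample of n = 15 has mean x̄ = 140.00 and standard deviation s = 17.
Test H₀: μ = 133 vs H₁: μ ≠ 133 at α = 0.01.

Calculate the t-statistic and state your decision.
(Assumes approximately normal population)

df = n - 1 = 14
SE = s/√n = 17/√15 = 4.3894
t = (x̄ - μ₀)/SE = (140.00 - 133)/4.3894 = 1.5948
Critical value: t_{0.005,14} = ±2.977
p-value ≈ 0.1331
Decision: fail to reject H₀

Answer: t = 1.5948, fail to reject H₀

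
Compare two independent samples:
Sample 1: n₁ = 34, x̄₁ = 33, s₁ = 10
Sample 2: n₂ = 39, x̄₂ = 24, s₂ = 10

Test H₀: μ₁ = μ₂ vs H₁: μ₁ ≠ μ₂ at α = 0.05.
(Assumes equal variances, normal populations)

Pooled variance: s²_p = [33×10² + 38×10²]/(71) = 100.0000
s_p = 10.0000
SE = s_p×√(1/n₁ + 1/n₂) = 10.0000×√(1/34 + 1/39) = 2.3463
t = (x̄₁ - x̄₂)/SE = (33 - 24)/2.3463 = 3.8358
df = 71, t-critical = ±1.994
Decision: reject H₀

Answer: t = 3.8358, reject H₀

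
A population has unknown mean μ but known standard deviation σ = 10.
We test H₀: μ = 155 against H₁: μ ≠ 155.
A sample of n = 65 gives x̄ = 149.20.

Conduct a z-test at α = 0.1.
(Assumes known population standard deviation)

Standard error: SE = σ/√n = 10/√65 = 1.2403
z-statistic: z = (x̄ - μ₀)/SE = (149.20 - 155)/1.2403 = -4.6763
Critical value: ±1.645
p-value < 0.0001
Decision: reject H₀

Answer: z = -4.6763, reject H₀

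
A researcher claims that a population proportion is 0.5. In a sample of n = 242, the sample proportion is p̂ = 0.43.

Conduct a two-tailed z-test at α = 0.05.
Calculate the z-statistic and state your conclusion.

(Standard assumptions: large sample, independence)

Answer: z = -2.1779, reject H₀

Derivation:
H₀: p = 0.5, H₁: p ≠ 0.5
Standard error: SE = √(p₀(1-p₀)/n) = √(0.5×0.5/242) = 0.032141
z-statistic: z = (p̂ - p₀)/SE = (0.43 - 0.5)/0.032141 = -2.1779
Critical value: z_0.025 = ±1.960
p-value = 0.0294
Decision: reject H₀ at α = 0.05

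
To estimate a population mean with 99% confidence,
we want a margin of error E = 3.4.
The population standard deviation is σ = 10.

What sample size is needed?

Answer: n = 58

Derivation:
z_0.005 = 2.576
n = (z×σ/E)² = (2.576×10/3.4)²
n = 57.4029
Round up: n = 58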